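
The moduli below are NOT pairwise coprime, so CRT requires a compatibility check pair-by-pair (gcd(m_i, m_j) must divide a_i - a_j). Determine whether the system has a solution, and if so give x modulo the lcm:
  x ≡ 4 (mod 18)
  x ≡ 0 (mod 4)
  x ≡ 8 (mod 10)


Moduli 18, 4, 10 are not pairwise coprime, so CRT works modulo lcm(m_i) when all pairwise compatibility conditions hold.
Pairwise compatibility: gcd(m_i, m_j) must divide a_i - a_j for every pair.
Merge one congruence at a time:
  Start: x ≡ 4 (mod 18).
  Combine with x ≡ 0 (mod 4): gcd(18, 4) = 2; 0 - 4 = -4, which IS divisible by 2, so compatible.
    Write x = 4 + 18·t and substitute into x ≡ 0 (mod 4): 18·t ≡ 0 − 4 = -4 (mod 4).
    Divide the congruence (and modulus) by g = 2: 9·t ≡ -2 (mod 2).
    Reduce coefficients mod 2: 1·t ≡ 0 (mod 2).
    So t ≡ 0 (mod 2).
    Then x = 4 + 18·0 = 4, valid modulo lcm(18, 4) = 36: x ≡ 4 (mod 36).
  Combine with x ≡ 8 (mod 10): gcd(36, 10) = 2; 8 - 4 = 4, which IS divisible by 2, so compatible.
    Write x = 4 + 36·t and substitute into x ≡ 8 (mod 10): 36·t ≡ 8 − 4 = 4 (mod 10).
    Divide the congruence (and modulus) by g = 2: 18·t ≡ 2 (mod 5).
    Reduce coefficients mod 5: 3·t ≡ 2 (mod 5).
    The inverse of 3 mod 5 is 2 (since 3·2 = 6 = 1·5 + 1), so t ≡ 2·2 = 4 ≡ 4 (mod 5).
    Then x = 4 + 36·4 = 148, valid modulo lcm(36, 10) = 180: x ≡ 148 (mod 180).
Verify: 148 mod 18 = 4, 148 mod 4 = 0, 148 mod 10 = 8.

x ≡ 148 (mod 180).


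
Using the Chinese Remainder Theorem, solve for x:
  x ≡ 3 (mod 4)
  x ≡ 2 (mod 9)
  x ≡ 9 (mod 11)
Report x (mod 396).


Moduli 4, 9, 11 are pairwise coprime; by CRT there is a unique solution modulo M = 4 · 9 · 11 = 396.
Solve pairwise, accumulating the modulus:
  Start with x ≡ 3 (mod 4).
  Combine with x ≡ 2 (mod 9): since gcd(4, 9) = 1, we get a unique residue mod 36.
    Write x = 3 + 4·t and substitute into x ≡ 2 (mod 9): 4·t ≡ 2 − 3 = -1 (mod 9).
    Reduce coefficients mod 9: 4·t ≡ 8 (mod 9).
    The inverse of 4 mod 9 is 7 (since 4·7 = 28 = 3·9 + 1), so t ≡ 7·8 = 56 ≡ 2 (mod 9).
    Then x = 3 + 4·2 = 11, valid modulo lcm(4, 9) = 36: x ≡ 11 (mod 36).
  Combine with x ≡ 9 (mod 11): since gcd(36, 11) = 1, we get a unique residue mod 396.
    Write x = 11 + 36·t and substitute into x ≡ 9 (mod 11): 36·t ≡ 9 − 11 = -2 (mod 11).
    Reduce coefficients mod 11: 3·t ≡ 9 (mod 11).
    The inverse of 3 mod 11 is 4 (since 3·4 = 12 = 1·11 + 1), so t ≡ 4·9 = 36 ≡ 3 (mod 11).
    Then x = 11 + 36·3 = 119, valid modulo lcm(36, 11) = 396: x ≡ 119 (mod 396).
Verify: 119 mod 4 = 3 ✓, 119 mod 9 = 2 ✓, 119 mod 11 = 9 ✓.

x ≡ 119 (mod 396).


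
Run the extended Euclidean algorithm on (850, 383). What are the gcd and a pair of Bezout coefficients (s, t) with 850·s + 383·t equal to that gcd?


Euclidean algorithm on (850, 383) — divide until remainder is 0:
  850 = 2 · 383 + 84
  383 = 4 · 84 + 47
  84 = 1 · 47 + 37
  47 = 1 · 37 + 10
  37 = 3 · 10 + 7
  10 = 1 · 7 + 3
  7 = 2 · 3 + 1
  3 = 3 · 1 + 0
gcd(850, 383) = 1.
Track Bezout coefficients alongside the remainders: start with r₀ = 850 = a·1 + b·0 (s = 1, t = 0) and r₁ = 383 = a·0 + b·1 (s = 0, t = 1); each new remainder r_{k+1} = r_{k-1} − q_k·r_k inherits s_{k+1} = s_{k-1} − q_k·s_k, t_{k+1} = t_{k-1} − q_k·t_k, so r_k = a·s_k + b·t_k at every step:
  q = 2: r = 84, s = 1 − 2·0 = 1, t = 0 − 2·1 = -2  (check: 850·1 + 383·(-2) = 84)
  q = 4: r = 47, s = 0 − 4·1 = -4, t = 1 − 4·(-2) = 9  (check: 850·(-4) + 383·9 = 47)
  q = 1: r = 37, s = 1 − 1·(-4) = 5, t = -2 − 1·9 = -11  (check: 850·5 + 383·(-11) = 37)
  q = 1: r = 10, s = -4 − 1·5 = -9, t = 9 − 1·(-11) = 20  (check: 850·(-9) + 383·20 = 10)
  q = 3: r = 7, s = 5 − 3·(-9) = 32, t = -11 − 3·20 = -71  (check: 850·32 + 383·(-71) = 7)
  q = 1: r = 3, s = -9 − 1·32 = -41, t = 20 − 1·(-71) = 91  (check: 850·(-41) + 383·91 = 3)
  q = 2: r = 1, s = 32 − 2·(-41) = 114, t = -71 − 2·91 = -253  (check: 850·114 + 383·(-253) = 1)
The row with r = 1 (the gcd) gives the Bezout coefficients s = 114, t = -253.
Result: 850 · (114) + 383 · (-253) = 1.

gcd(850, 383) = 1; s = 114, t = -253 (check: 850·114 + 383·(-253) = 1).


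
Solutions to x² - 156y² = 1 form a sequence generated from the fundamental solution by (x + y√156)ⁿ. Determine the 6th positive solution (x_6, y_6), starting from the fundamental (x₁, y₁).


Step 1: Find the fundamental solution (x₁, y₁) of x² - 156y² = 1.
  Expand √156 as a continued fraction. a₀ = ⌊√156⌋ = 12; iterate m_{k+1} = d_k·a_k − m_k, d_{k+1} = (156 − m_{k+1}²)/d_k, a_{k+1} = ⌊(a₀ + m_{k+1})/d_{k+1}⌋ (starting m₀ = 0, d₀ = 1), with convergents p_k = a_k·p_{k-1} + p_{k-2}, q_k = a_k·q_{k-1} + q_{k-2} (p₋₁ = 1, q₋₁ = 0):
  k = 0: a₀ = 12; p₀/q₀ = 12/1; p₀² − 156·q₀² = 144 − 156 = -12.
  k = 1: m = 12, d = 12, a = ⌊(12 + 12)/12⌋ = 2; p/q = (2·12 + 1)/(2·1 + 0) = 25/2; p² − 156·q² = 625 − 624 = 1.
  The first convergent with p² − 156·q² = 1 gives the fundamental solution (x₁, y₁) = (25, 2).
Step 2: Apply the recurrence (x_{n+1}, y_{n+1}) = (x₁x_n + 156y₁y_n, x₁y_n + y₁x_n) repeatedly.
  From (x_1, y_1) = (25, 2): x_2 = 25·25 + 156·2·2 = 1249; y_2 = 25·2 + 2·25 = 100.
  From (x_2, y_2) = (1249, 100): x_3 = 25·1249 + 156·2·100 = 62425; y_3 = 25·100 + 2·1249 = 4998.
  From (x_3, y_3) = (62425, 4998): x_4 = 25·62425 + 156·2·4998 = 3120001; y_4 = 25·4998 + 2·62425 = 249800.
  From (x_4, y_4) = (3120001, 249800): x_5 = 25·3120001 + 156·2·249800 = 155937625; y_5 = 25·249800 + 2·3120001 = 12485002.
  From (x_5, y_5) = (155937625, 12485002): x_6 = 25·155937625 + 156·2·12485002 = 7793761249; y_6 = 25·12485002 + 2·155937625 = 624000300.
Step 3: Verify x_6² - 156·y_6² = 60742714406414040001 - 60742714406414040000 = 1 (should be 1). ✓

(x_1, y_1) = (25, 2); (x_6, y_6) = (7793761249, 624000300).


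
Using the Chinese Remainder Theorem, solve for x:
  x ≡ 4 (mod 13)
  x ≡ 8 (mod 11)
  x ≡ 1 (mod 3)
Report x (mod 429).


Moduli 13, 11, 3 are pairwise coprime; by CRT there is a unique solution modulo M = 13 · 11 · 3 = 429.
Solve pairwise, accumulating the modulus:
  Start with x ≡ 4 (mod 13).
  Combine with x ≡ 8 (mod 11): since gcd(13, 11) = 1, we get a unique residue mod 143.
    Write x = 4 + 13·t and substitute into x ≡ 8 (mod 11): 13·t ≡ 8 − 4 = 4 (mod 11).
    Reduce coefficients mod 11: 2·t ≡ 4 (mod 11).
    The inverse of 2 mod 11 is 6 (since 2·6 = 12 = 1·11 + 1), so t ≡ 6·4 = 24 ≡ 2 (mod 11).
    Then x = 4 + 13·2 = 30, valid modulo lcm(13, 11) = 143: x ≡ 30 (mod 143).
  Combine with x ≡ 1 (mod 3): since gcd(143, 3) = 1, we get a unique residue mod 429.
    Write x = 30 + 143·t and substitute into x ≡ 1 (mod 3): 143·t ≡ 1 − 30 = -29 (mod 3).
    Reduce coefficients mod 3: 2·t ≡ 1 (mod 3).
    The inverse of 2 mod 3 is 2 (since 2·2 = 4 = 1·3 + 1), so t ≡ 2·1 = 2 ≡ 2 (mod 3).
    Then x = 30 + 143·2 = 316, valid modulo lcm(143, 3) = 429: x ≡ 316 (mod 429).
Verify: 316 mod 13 = 4 ✓, 316 mod 11 = 8 ✓, 316 mod 3 = 1 ✓.

x ≡ 316 (mod 429).


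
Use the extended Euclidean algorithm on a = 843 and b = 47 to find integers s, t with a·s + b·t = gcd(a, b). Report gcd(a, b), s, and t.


Euclidean algorithm on (843, 47) — divide until remainder is 0:
  843 = 17 · 47 + 44
  47 = 1 · 44 + 3
  44 = 14 · 3 + 2
  3 = 1 · 2 + 1
  2 = 2 · 1 + 0
gcd(843, 47) = 1.
Track Bezout coefficients alongside the remainders: start with r₀ = 843 = a·1 + b·0 (s = 1, t = 0) and r₁ = 47 = a·0 + b·1 (s = 0, t = 1); each new remainder r_{k+1} = r_{k-1} − q_k·r_k inherits s_{k+1} = s_{k-1} − q_k·s_k, t_{k+1} = t_{k-1} − q_k·t_k, so r_k = a·s_k + b·t_k at every step:
  q = 17: r = 44, s = 1 − 17·0 = 1, t = 0 − 17·1 = -17  (check: 843·1 + 47·(-17) = 44)
  q = 1: r = 3, s = 0 − 1·1 = -1, t = 1 − 1·(-17) = 18  (check: 843·(-1) + 47·18 = 3)
  q = 14: r = 2, s = 1 − 14·(-1) = 15, t = -17 − 14·18 = -269  (check: 843·15 + 47·(-269) = 2)
  q = 1: r = 1, s = -1 − 1·15 = -16, t = 18 − 1·(-269) = 287  (check: 843·(-16) + 47·287 = 1)
The row with r = 1 (the gcd) gives the Bezout coefficients s = -16, t = 287.
Result: 843 · (-16) + 47 · (287) = 1.

gcd(843, 47) = 1; s = -16, t = 287 (check: 843·(-16) + 47·287 = 1).


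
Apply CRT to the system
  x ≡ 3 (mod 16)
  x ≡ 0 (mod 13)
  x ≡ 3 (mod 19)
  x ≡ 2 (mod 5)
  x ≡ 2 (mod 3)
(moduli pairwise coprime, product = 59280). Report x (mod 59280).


Product of moduli M = 16 · 13 · 19 · 5 · 3 = 59280.
Merge one congruence at a time:
  Start: x ≡ 3 (mod 16).
  Combine with x ≡ 0 (mod 13); new modulus lcm = 208.
    Write x = 3 + 16·t and substitute into x ≡ 0 (mod 13): 16·t ≡ 0 − 3 = -3 (mod 13).
    Reduce coefficients mod 13: 3·t ≡ 10 (mod 13).
    The inverse of 3 mod 13 is 9 (since 3·9 = 27 = 2·13 + 1), so t ≡ 9·10 = 90 ≡ 12 (mod 13).
    Then x = 3 + 16·12 = 195, valid modulo lcm(16, 13) = 208: x ≡ 195 (mod 208).
  Combine with x ≡ 3 (mod 19); new modulus lcm = 3952.
    Write x = 195 + 208·t and substitute into x ≡ 3 (mod 19): 208·t ≡ 3 − 195 = -192 (mod 19).
    Reduce coefficients mod 19: 18·t ≡ 17 (mod 19).
    The inverse of 18 mod 19 is 18 (since 18·18 = 324 = 17·19 + 1), so t ≡ 18·17 = 306 ≡ 2 (mod 19).
    Then x = 195 + 208·2 = 611, valid modulo lcm(208, 19) = 3952: x ≡ 611 (mod 3952).
  Combine with x ≡ 2 (mod 5); new modulus lcm = 19760.
    Write x = 611 + 3952·t and substitute into x ≡ 2 (mod 5): 3952·t ≡ 2 − 611 = -609 (mod 5).
    Reduce coefficients mod 5: 2·t ≡ 1 (mod 5).
    The inverse of 2 mod 5 is 3 (since 2·3 = 6 = 1·5 + 1), so t ≡ 3·1 = 3 ≡ 3 (mod 5).
    Then x = 611 + 3952·3 = 12467, valid modulo lcm(3952, 5) = 19760: x ≡ 12467 (mod 19760).
  Combine with x ≡ 2 (mod 3); new modulus lcm = 59280.
    Write x = 12467 + 19760·t and substitute into x ≡ 2 (mod 3): 19760·t ≡ 2 − 12467 = -12465 (mod 3).
    Reduce coefficients mod 3: 2·t ≡ 0 (mod 3).
    The inverse of 2 mod 3 is 2 (since 2·2 = 4 = 1·3 + 1), so t ≡ 2·0 = 0 ≡ 0 (mod 3).
    Then x = 12467 + 19760·0 = 12467, valid modulo lcm(19760, 3) = 59280: x ≡ 12467 (mod 59280).
Verify against each original: 12467 mod 16 = 3, 12467 mod 13 = 0, 12467 mod 19 = 3, 12467 mod 5 = 2, 12467 mod 3 = 2.

x ≡ 12467 (mod 59280).


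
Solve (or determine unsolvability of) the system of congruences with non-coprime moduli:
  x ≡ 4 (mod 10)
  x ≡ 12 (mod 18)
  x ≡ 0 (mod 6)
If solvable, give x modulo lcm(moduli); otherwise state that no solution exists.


Moduli 10, 18, 6 are not pairwise coprime, so CRT works modulo lcm(m_i) when all pairwise compatibility conditions hold.
Pairwise compatibility: gcd(m_i, m_j) must divide a_i - a_j for every pair.
Merge one congruence at a time:
  Start: x ≡ 4 (mod 10).
  Combine with x ≡ 12 (mod 18): gcd(10, 18) = 2; 12 - 4 = 8, which IS divisible by 2, so compatible.
    Write x = 4 + 10·t and substitute into x ≡ 12 (mod 18): 10·t ≡ 12 − 4 = 8 (mod 18).
    Divide the congruence (and modulus) by g = 2: 5·t ≡ 4 (mod 9).
    The inverse of 5 mod 9 is 2 (since 5·2 = 10 = 1·9 + 1), so t ≡ 2·4 = 8 ≡ 8 (mod 9).
    Then x = 4 + 10·8 = 84, valid modulo lcm(10, 18) = 90: x ≡ 84 (mod 90).
  Combine with x ≡ 0 (mod 6): gcd(90, 6) = 6; 0 - 84 = -84, which IS divisible by 6, so compatible.
    Write x = 84 + 90·t and substitute into x ≡ 0 (mod 6): 90·t ≡ 0 − 84 = -84 (mod 6).
    Divide the congruence (and modulus) by g = 6: 15·t ≡ -14 (mod 1).
    Modulo 1 every t works; take t = 0.
    Then x = 84 + 90·0 = 84, valid modulo lcm(90, 6) = 90: x ≡ 84 (mod 90).
Verify: 84 mod 10 = 4, 84 mod 18 = 12, 84 mod 6 = 0.

x ≡ 84 (mod 90).


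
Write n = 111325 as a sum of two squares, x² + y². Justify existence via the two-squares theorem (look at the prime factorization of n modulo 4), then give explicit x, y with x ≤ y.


Step 1: Factor n = 111325 = 5^2 · 61 · 73.
Step 2: Check the mod-4 condition on each prime factor: 5 ≡ 1 (mod 4), exponent 2; 61 ≡ 1 (mod 4), exponent 1; 73 ≡ 1 (mod 4), exponent 1.
All primes ≡ 3 (mod 4) appear to even exponent (or don't appear), so by the two-squares theorem n IS expressible as a sum of two squares.
Step 3: Build a representation. Group n = k² · m with k = 5 and m = 61 · 73 = 4453 (a product of primes ≡ 1 (mod 4)); a representation of m scales to one of n via (k·x)² + (k·y)² = k²(x² + y²). Each prime p ≡ 1 (mod 4) is itself a sum of two squares; find a² by testing p − a² for a perfect square:
  61: 61 − 1² = 60, 61 − 2² = 57, 61 − 3² = 52, 61 − 4² = 45, 61 − 5² = 36 = 6² ⇒ 61 = 5² + 6².
  73: 73 − 1² = 72, 73 − 2² = 69, 73 − 3² = 64 = 8² ⇒ 73 = 3² + 8².
  Combine using the Brahmagupta–Fibonacci identity (a² + b²)(c² + d²) = (ac − bd)² + (ad + bc)² = (ac + bd)² + (ad − bc)²:
  61 · 73 = 4453: from (5² + 6²)(3² + 8²), take (5·3 − 6·8, 5·8 + 6·3) = (15 − 48, 40 + 18) = (-33, 58); dropping signs (only squares matter) gives (33, 58); check 33² + 58² = 1089 + 3364 = 4453 ✓.
  Scale by k = 5: (5·33, 5·58) = (165, 290).
Step 4: Order so x ≤ y and verify: 165² + 290² = 27225 + 84100 = 111325 = n. ✓

n = 111325 = 165² + 290² (one valid representation with x ≤ y).


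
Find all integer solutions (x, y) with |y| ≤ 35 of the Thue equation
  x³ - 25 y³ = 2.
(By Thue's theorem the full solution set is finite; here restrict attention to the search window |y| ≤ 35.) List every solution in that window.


The equation is x³ - 25y³ = 2. For fixed y, x³ = 25·y³ + 2, so a solution requires the RHS to be a perfect cube.
Strategy: iterate y from -35 to 35, compute RHS = 25·y³ + 2, and check whether it is a (positive or negative) perfect cube.
Check small values of y:
  y = 0: RHS = 2 is not a perfect cube.
  y = 1: RHS = 27 = (3)³ ⇒ x = 3 works.
  y = -1: RHS = -23 is not a perfect cube.
  y = 2: RHS = 202 is not a perfect cube.
  y = -2: RHS = -198 is not a perfect cube.
  y = 3: RHS = 677 is not a perfect cube.
  y = -3: RHS = -673 is not a perfect cube.
Continuing the search up to |y| = 35 finds no further solutions beyond those listed.
Collected solutions: (3, 1).

Solutions (with |y| ≤ 35): (3, 1).


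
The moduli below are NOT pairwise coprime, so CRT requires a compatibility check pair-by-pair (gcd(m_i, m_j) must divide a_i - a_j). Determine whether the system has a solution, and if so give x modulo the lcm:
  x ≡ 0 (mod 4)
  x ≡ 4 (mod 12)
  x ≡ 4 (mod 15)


Moduli 4, 12, 15 are not pairwise coprime, so CRT works modulo lcm(m_i) when all pairwise compatibility conditions hold.
Pairwise compatibility: gcd(m_i, m_j) must divide a_i - a_j for every pair.
Merge one congruence at a time:
  Start: x ≡ 0 (mod 4).
  Combine with x ≡ 4 (mod 12): gcd(4, 12) = 4; 4 - 0 = 4, which IS divisible by 4, so compatible.
    Write x = 0 + 4·t and substitute into x ≡ 4 (mod 12): 4·t ≡ 4 − 0 = 4 (mod 12).
    Divide the congruence (and modulus) by g = 4: 1·t ≡ 1 (mod 3).
    So t ≡ 1 (mod 3).
    Then x = 0 + 4·1 = 4, valid modulo lcm(4, 12) = 12: x ≡ 4 (mod 12).
  Combine with x ≡ 4 (mod 15): gcd(12, 15) = 3; 4 - 4 = 0, which IS divisible by 3, so compatible.
    Write x = 4 + 12·t and substitute into x ≡ 4 (mod 15): 12·t ≡ 4 − 4 = 0 (mod 15).
    Divide the congruence (and modulus) by g = 3: 4·t ≡ 0 (mod 5).
    The inverse of 4 mod 5 is 4 (since 4·4 = 16 = 3·5 + 1), so t ≡ 4·0 = 0 ≡ 0 (mod 5).
    Then x = 4 + 12·0 = 4, valid modulo lcm(12, 15) = 60: x ≡ 4 (mod 60).
Verify: 4 mod 4 = 0, 4 mod 12 = 4, 4 mod 15 = 4.

x ≡ 4 (mod 60).


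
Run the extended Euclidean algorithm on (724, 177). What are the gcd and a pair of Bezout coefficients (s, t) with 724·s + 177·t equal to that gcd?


Euclidean algorithm on (724, 177) — divide until remainder is 0:
  724 = 4 · 177 + 16
  177 = 11 · 16 + 1
  16 = 16 · 1 + 0
gcd(724, 177) = 1.
Track Bezout coefficients alongside the remainders: start with r₀ = 724 = a·1 + b·0 (s = 1, t = 0) and r₁ = 177 = a·0 + b·1 (s = 0, t = 1); each new remainder r_{k+1} = r_{k-1} − q_k·r_k inherits s_{k+1} = s_{k-1} − q_k·s_k, t_{k+1} = t_{k-1} − q_k·t_k, so r_k = a·s_k + b·t_k at every step:
  q = 4: r = 16, s = 1 − 4·0 = 1, t = 0 − 4·1 = -4  (check: 724·1 + 177·(-4) = 16)
  q = 11: r = 1, s = 0 − 11·1 = -11, t = 1 − 11·(-4) = 45  (check: 724·(-11) + 177·45 = 1)
The row with r = 1 (the gcd) gives the Bezout coefficients s = -11, t = 45.
Result: 724 · (-11) + 177 · (45) = 1.

gcd(724, 177) = 1; s = -11, t = 45 (check: 724·(-11) + 177·45 = 1).


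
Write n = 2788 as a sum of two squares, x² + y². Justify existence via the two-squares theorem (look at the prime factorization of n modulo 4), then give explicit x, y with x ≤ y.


Step 1: Factor n = 2788 = 2^2 · 17 · 41.
Step 2: Check the mod-4 condition on each prime factor: 2 = 2 (special); 17 ≡ 1 (mod 4), exponent 1; 41 ≡ 1 (mod 4), exponent 1.
All primes ≡ 3 (mod 4) appear to even exponent (or don't appear), so by the two-squares theorem n IS expressible as a sum of two squares.
Step 3: Build a representation. Group n = k² · m with k = 2 and m = 17 · 41 = 697 (a product of primes ≡ 1 (mod 4)); a representation of m scales to one of n via (k·x)² + (k·y)² = k²(x² + y²). Each prime p ≡ 1 (mod 4) is itself a sum of two squares; find a² by testing p − a² for a perfect square:
  17: 17 − 1² = 16 = 4² ⇒ 17 = 1² + 4².
  41: 41 − 1² = 40, 41 − 2² = 37, 41 − 3² = 32, 41 − 4² = 25 = 5² ⇒ 41 = 4² + 5².
  Combine using the Brahmagupta–Fibonacci identity (a² + b²)(c² + d²) = (ac − bd)² + (ad + bc)² = (ac + bd)² + (ad − bc)²:
  17 · 41 = 697: from (1² + 4²)(4² + 5²), take (1·4 − 4·5, 1·5 + 4·4) = (4 − 20, 5 + 16) = (-16, 21); dropping signs (only squares matter) gives (16, 21); check 16² + 21² = 256 + 441 = 697 ✓.
  Scale by k = 2: (2·16, 2·21) = (32, 42).
Step 4: Order so x ≤ y and verify: 32² + 42² = 1024 + 1764 = 2788 = n. ✓

n = 2788 = 32² + 42² (one valid representation with x ≤ y).


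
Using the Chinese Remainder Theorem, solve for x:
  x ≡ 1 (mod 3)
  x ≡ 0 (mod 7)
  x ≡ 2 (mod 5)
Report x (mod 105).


Moduli 3, 7, 5 are pairwise coprime; by CRT there is a unique solution modulo M = 3 · 7 · 5 = 105.
Solve pairwise, accumulating the modulus:
  Start with x ≡ 1 (mod 3).
  Combine with x ≡ 0 (mod 7): since gcd(3, 7) = 1, we get a unique residue mod 21.
    Write x = 1 + 3·t and substitute into x ≡ 0 (mod 7): 3·t ≡ 0 − 1 = -1 (mod 7).
    Reduce coefficients mod 7: 3·t ≡ 6 (mod 7).
    The inverse of 3 mod 7 is 5 (since 3·5 = 15 = 2·7 + 1), so t ≡ 5·6 = 30 ≡ 2 (mod 7).
    Then x = 1 + 3·2 = 7, valid modulo lcm(3, 7) = 21: x ≡ 7 (mod 21).
  Combine with x ≡ 2 (mod 5): since gcd(21, 5) = 1, we get a unique residue mod 105.
    Write x = 7 + 21·t and substitute into x ≡ 2 (mod 5): 21·t ≡ 2 − 7 = -5 (mod 5).
    Reduce coefficients mod 5: 1·t ≡ 0 (mod 5).
    So t ≡ 0 (mod 5).
    Then x = 7 + 21·0 = 7, valid modulo lcm(21, 5) = 105: x ≡ 7 (mod 105).
Verify: 7 mod 3 = 1 ✓, 7 mod 7 = 0 ✓, 7 mod 5 = 2 ✓.

x ≡ 7 (mod 105).


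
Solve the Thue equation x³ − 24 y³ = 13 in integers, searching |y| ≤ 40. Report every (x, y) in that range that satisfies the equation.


The equation is x³ - 24y³ = 13. For fixed y, x³ = 24·y³ + 13, so a solution requires the RHS to be a perfect cube.
Strategy: iterate y from -40 to 40, compute RHS = 24·y³ + 13, and check whether it is a (positive or negative) perfect cube.
Check small values of y:
  y = 0: RHS = 13 is not a perfect cube.
  y = 1: RHS = 37 is not a perfect cube.
  y = -1: RHS = -11 is not a perfect cube.
  y = 2: RHS = 205 is not a perfect cube.
  y = -2: RHS = -179 is not a perfect cube.
  y = 3: RHS = 661 is not a perfect cube.
  y = -3: RHS = -635 is not a perfect cube.
Continuing the search up to |y| = 40 finds no solutions either.
No (x, y) in the scanned range satisfies the equation.

No integer solutions with |y| ≤ 40.


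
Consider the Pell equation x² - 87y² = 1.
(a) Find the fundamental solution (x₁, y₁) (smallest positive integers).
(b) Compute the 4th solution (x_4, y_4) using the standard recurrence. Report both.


Step 1: Find the fundamental solution (x₁, y₁) of x² - 87y² = 1.
  Expand √87 as a continued fraction. a₀ = ⌊√87⌋ = 9; iterate m_{k+1} = d_k·a_k − m_k, d_{k+1} = (87 − m_{k+1}²)/d_k, a_{k+1} = ⌊(a₀ + m_{k+1})/d_{k+1}⌋ (starting m₀ = 0, d₀ = 1), with convergents p_k = a_k·p_{k-1} + p_{k-2}, q_k = a_k·q_{k-1} + q_{k-2} (p₋₁ = 1, q₋₁ = 0):
  k = 0: a₀ = 9; p₀/q₀ = 9/1; p₀² − 87·q₀² = 81 − 87 = -6.
  k = 1: m = 9, d = 6, a = ⌊(9 + 9)/6⌋ = 3; p/q = (3·9 + 1)/(3·1 + 0) = 28/3; p² − 87·q² = 784 − 783 = 1.
  The first convergent with p² − 87·q² = 1 gives the fundamental solution (x₁, y₁) = (28, 3).
Step 2: Apply the recurrence (x_{n+1}, y_{n+1}) = (x₁x_n + 87y₁y_n, x₁y_n + y₁x_n) repeatedly.
  From (x_1, y_1) = (28, 3): x_2 = 28·28 + 87·3·3 = 1567; y_2 = 28·3 + 3·28 = 168.
  From (x_2, y_2) = (1567, 168): x_3 = 28·1567 + 87·3·168 = 87724; y_3 = 28·168 + 3·1567 = 9405.
  From (x_3, y_3) = (87724, 9405): x_4 = 28·87724 + 87·3·9405 = 4910977; y_4 = 28·9405 + 3·87724 = 526512.
Step 3: Verify x_4² - 87·y_4² = 24117695094529 - 24117695094528 = 1 (should be 1). ✓

(x_1, y_1) = (28, 3); (x_4, y_4) = (4910977, 526512).


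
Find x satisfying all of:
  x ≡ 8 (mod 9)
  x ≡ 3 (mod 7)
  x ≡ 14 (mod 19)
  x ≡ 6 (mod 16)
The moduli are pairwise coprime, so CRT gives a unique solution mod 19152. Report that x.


Product of moduli M = 9 · 7 · 19 · 16 = 19152.
Merge one congruence at a time:
  Start: x ≡ 8 (mod 9).
  Combine with x ≡ 3 (mod 7); new modulus lcm = 63.
    Write x = 8 + 9·t and substitute into x ≡ 3 (mod 7): 9·t ≡ 3 − 8 = -5 (mod 7).
    Reduce coefficients mod 7: 2·t ≡ 2 (mod 7).
    The inverse of 2 mod 7 is 4 (since 2·4 = 8 = 1·7 + 1), so t ≡ 4·2 = 8 ≡ 1 (mod 7).
    Then x = 8 + 9·1 = 17, valid modulo lcm(9, 7) = 63: x ≡ 17 (mod 63).
  Combine with x ≡ 14 (mod 19); new modulus lcm = 1197.
    Write x = 17 + 63·t and substitute into x ≡ 14 (mod 19): 63·t ≡ 14 − 17 = -3 (mod 19).
    Reduce coefficients mod 19: 6·t ≡ 16 (mod 19).
    The inverse of 6 mod 19 is 16 (since 6·16 = 96 = 5·19 + 1), so t ≡ 16·16 = 256 ≡ 9 (mod 19).
    Then x = 17 + 63·9 = 584, valid modulo lcm(63, 19) = 1197: x ≡ 584 (mod 1197).
  Combine with x ≡ 6 (mod 16); new modulus lcm = 19152.
    Write x = 584 + 1197·t and substitute into x ≡ 6 (mod 16): 1197·t ≡ 6 − 584 = -578 (mod 16).
    Reduce coefficients mod 16: 13·t ≡ 14 (mod 16).
    The inverse of 13 mod 16 is 5 (since 13·5 = 65 = 4·16 + 1), so t ≡ 5·14 = 70 ≡ 6 (mod 16).
    Then x = 584 + 1197·6 = 7766, valid modulo lcm(1197, 16) = 19152: x ≡ 7766 (mod 19152).
Verify against each original: 7766 mod 9 = 8, 7766 mod 7 = 3, 7766 mod 19 = 14, 7766 mod 16 = 6.

x ≡ 7766 (mod 19152).


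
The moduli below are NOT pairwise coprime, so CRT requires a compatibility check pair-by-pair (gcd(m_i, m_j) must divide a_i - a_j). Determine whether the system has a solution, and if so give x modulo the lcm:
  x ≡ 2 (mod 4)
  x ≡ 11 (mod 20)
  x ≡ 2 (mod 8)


Moduli 4, 20, 8 are not pairwise coprime, so CRT works modulo lcm(m_i) when all pairwise compatibility conditions hold.
Pairwise compatibility: gcd(m_i, m_j) must divide a_i - a_j for every pair.
Merge one congruence at a time:
  Start: x ≡ 2 (mod 4).
  Combine with x ≡ 11 (mod 20): gcd(4, 20) = 4, and 11 - 2 = 9 is NOT divisible by 4.
    ⇒ system is inconsistent (no integer solution).

No solution (the system is inconsistent).


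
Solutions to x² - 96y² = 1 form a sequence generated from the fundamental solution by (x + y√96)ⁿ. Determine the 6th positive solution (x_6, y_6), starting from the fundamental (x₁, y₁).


Step 1: Find the fundamental solution (x₁, y₁) of x² - 96y² = 1.
  Expand √96 as a continued fraction. a₀ = ⌊√96⌋ = 9; iterate m_{k+1} = d_k·a_k − m_k, d_{k+1} = (96 − m_{k+1}²)/d_k, a_{k+1} = ⌊(a₀ + m_{k+1})/d_{k+1}⌋ (starting m₀ = 0, d₀ = 1), with convergents p_k = a_k·p_{k-1} + p_{k-2}, q_k = a_k·q_{k-1} + q_{k-2} (p₋₁ = 1, q₋₁ = 0):
  k = 0: a₀ = 9; p₀/q₀ = 9/1; p₀² − 96·q₀² = 81 − 96 = -15.
  k = 1: m = 9, d = 15, a = ⌊(9 + 9)/15⌋ = 1; p/q = (1·9 + 1)/(1·1 + 0) = 10/1; p² − 96·q² = 100 − 96 = 4.
  k = 2: m = 6, d = 4, a = ⌊(9 + 6)/4⌋ = 3; p/q = (3·10 + 9)/(3·1 + 1) = 39/4; p² − 96·q² = 1521 − 1536 = -15.
  k = 3: m = 6, d = 15, a = ⌊(9 + 6)/15⌋ = 1; p/q = (1·39 + 10)/(1·4 + 1) = 49/5; p² − 96·q² = 2401 − 2400 = 1.
  The first convergent with p² − 96·q² = 1 gives the fundamental solution (x₁, y₁) = (49, 5).
Step 2: Apply the recurrence (x_{n+1}, y_{n+1}) = (x₁x_n + 96y₁y_n, x₁y_n + y₁x_n) repeatedly.
  From (x_1, y_1) = (49, 5): x_2 = 49·49 + 96·5·5 = 4801; y_2 = 49·5 + 5·49 = 490.
  From (x_2, y_2) = (4801, 490): x_3 = 49·4801 + 96·5·490 = 470449; y_3 = 49·490 + 5·4801 = 48015.
  From (x_3, y_3) = (470449, 48015): x_4 = 49·470449 + 96·5·48015 = 46099201; y_4 = 49·48015 + 5·470449 = 4704980.
  From (x_4, y_4) = (46099201, 4704980): x_5 = 49·46099201 + 96·5·4704980 = 4517251249; y_5 = 49·4704980 + 5·46099201 = 461040025.
  From (x_5, y_5) = (4517251249, 461040025): x_6 = 49·4517251249 + 96·5·461040025 = 442644523201; y_6 = 49·461040025 + 5·4517251249 = 45177217470.
Step 3: Verify x_6² - 96·y_6² = 195934173919840627286401 - 195934173919840627286400 = 1 (should be 1). ✓

(x_1, y_1) = (49, 5); (x_6, y_6) = (442644523201, 45177217470).


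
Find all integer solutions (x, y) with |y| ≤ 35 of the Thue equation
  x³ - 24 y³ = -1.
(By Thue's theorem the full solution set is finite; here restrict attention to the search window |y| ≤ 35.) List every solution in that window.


The equation is x³ - 24y³ = -1. For fixed y, x³ = 24·y³ − 1, so a solution requires the RHS to be a perfect cube.
Strategy: iterate y from -35 to 35, compute RHS = 24·y³ − 1, and check whether it is a (positive or negative) perfect cube.
Check small values of y:
  y = 0: RHS = -1 = (-1)³ ⇒ x = -1 works.
  y = 1: RHS = 23 is not a perfect cube.
  y = -1: RHS = -25 is not a perfect cube.
  y = 2: RHS = 191 is not a perfect cube.
  y = -2: RHS = -193 is not a perfect cube.
  y = 3: RHS = 647 is not a perfect cube.
  y = -3: RHS = -649 is not a perfect cube.
Continuing the search up to |y| = 35 finds no further solutions beyond those listed.
Collected solutions: (-1, 0).

Solutions (with |y| ≤ 35): (-1, 0).


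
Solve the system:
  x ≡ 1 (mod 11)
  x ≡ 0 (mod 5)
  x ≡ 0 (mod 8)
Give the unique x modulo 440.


Moduli 11, 5, 8 are pairwise coprime; by CRT there is a unique solution modulo M = 11 · 5 · 8 = 440.
Solve pairwise, accumulating the modulus:
  Start with x ≡ 1 (mod 11).
  Combine with x ≡ 0 (mod 5): since gcd(11, 5) = 1, we get a unique residue mod 55.
    Write x = 1 + 11·t and substitute into x ≡ 0 (mod 5): 11·t ≡ 0 − 1 = -1 (mod 5).
    Reduce coefficients mod 5: 1·t ≡ 4 (mod 5).
    So t ≡ 4 (mod 5).
    Then x = 1 + 11·4 = 45, valid modulo lcm(11, 5) = 55: x ≡ 45 (mod 55).
  Combine with x ≡ 0 (mod 8): since gcd(55, 8) = 1, we get a unique residue mod 440.
    Write x = 45 + 55·t and substitute into x ≡ 0 (mod 8): 55·t ≡ 0 − 45 = -45 (mod 8).
    Reduce coefficients mod 8: 7·t ≡ 3 (mod 8).
    The inverse of 7 mod 8 is 7 (since 7·7 = 49 = 6·8 + 1), so t ≡ 7·3 = 21 ≡ 5 (mod 8).
    Then x = 45 + 55·5 = 320, valid modulo lcm(55, 8) = 440: x ≡ 320 (mod 440).
Verify: 320 mod 11 = 1 ✓, 320 mod 5 = 0 ✓, 320 mod 8 = 0 ✓.

x ≡ 320 (mod 440).


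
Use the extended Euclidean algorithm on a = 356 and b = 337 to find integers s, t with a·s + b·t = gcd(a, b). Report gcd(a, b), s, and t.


Euclidean algorithm on (356, 337) — divide until remainder is 0:
  356 = 1 · 337 + 19
  337 = 17 · 19 + 14
  19 = 1 · 14 + 5
  14 = 2 · 5 + 4
  5 = 1 · 4 + 1
  4 = 4 · 1 + 0
gcd(356, 337) = 1.
Track Bezout coefficients alongside the remainders: start with r₀ = 356 = a·1 + b·0 (s = 1, t = 0) and r₁ = 337 = a·0 + b·1 (s = 0, t = 1); each new remainder r_{k+1} = r_{k-1} − q_k·r_k inherits s_{k+1} = s_{k-1} − q_k·s_k, t_{k+1} = t_{k-1} − q_k·t_k, so r_k = a·s_k + b·t_k at every step:
  q = 1: r = 19, s = 1 − 1·0 = 1, t = 0 − 1·1 = -1  (check: 356·1 + 337·(-1) = 19)
  q = 17: r = 14, s = 0 − 17·1 = -17, t = 1 − 17·(-1) = 18  (check: 356·(-17) + 337·18 = 14)
  q = 1: r = 5, s = 1 − 1·(-17) = 18, t = -1 − 1·18 = -19  (check: 356·18 + 337·(-19) = 5)
  q = 2: r = 4, s = -17 − 2·18 = -53, t = 18 − 2·(-19) = 56  (check: 356·(-53) + 337·56 = 4)
  q = 1: r = 1, s = 18 − 1·(-53) = 71, t = -19 − 1·56 = -75  (check: 356·71 + 337·(-75) = 1)
The row with r = 1 (the gcd) gives the Bezout coefficients s = 71, t = -75.
Result: 356 · (71) + 337 · (-75) = 1.

gcd(356, 337) = 1; s = 71, t = -75 (check: 356·71 + 337·(-75) = 1).


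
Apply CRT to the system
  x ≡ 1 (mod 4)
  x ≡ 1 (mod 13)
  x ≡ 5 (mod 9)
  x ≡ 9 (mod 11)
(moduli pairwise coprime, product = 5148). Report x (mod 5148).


Product of moduli M = 4 · 13 · 9 · 11 = 5148.
Merge one congruence at a time:
  Start: x ≡ 1 (mod 4).
  Combine with x ≡ 1 (mod 13); new modulus lcm = 52.
    Write x = 1 + 4·t and substitute into x ≡ 1 (mod 13): 4·t ≡ 1 − 1 = 0 (mod 13).
    The inverse of 4 mod 13 is 10 (since 4·10 = 40 = 3·13 + 1), so t ≡ 10·0 = 0 ≡ 0 (mod 13).
    Then x = 1 + 4·0 = 1, valid modulo lcm(4, 13) = 52: x ≡ 1 (mod 52).
  Combine with x ≡ 5 (mod 9); new modulus lcm = 468.
    Write x = 1 + 52·t and substitute into x ≡ 5 (mod 9): 52·t ≡ 5 − 1 = 4 (mod 9).
    Reduce coefficients mod 9: 7·t ≡ 4 (mod 9).
    The inverse of 7 mod 9 is 4 (since 7·4 = 28 = 3·9 + 1), so t ≡ 4·4 = 16 ≡ 7 (mod 9).
    Then x = 1 + 52·7 = 365, valid modulo lcm(52, 9) = 468: x ≡ 365 (mod 468).
  Combine with x ≡ 9 (mod 11); new modulus lcm = 5148.
    Write x = 365 + 468·t and substitute into x ≡ 9 (mod 11): 468·t ≡ 9 − 365 = -356 (mod 11).
    Reduce coefficients mod 11: 6·t ≡ 7 (mod 11).
    The inverse of 6 mod 11 is 2 (since 6·2 = 12 = 1·11 + 1), so t ≡ 2·7 = 14 ≡ 3 (mod 11).
    Then x = 365 + 468·3 = 1769, valid modulo lcm(468, 11) = 5148: x ≡ 1769 (mod 5148).
Verify against each original: 1769 mod 4 = 1, 1769 mod 13 = 1, 1769 mod 9 = 5, 1769 mod 11 = 9.

x ≡ 1769 (mod 5148).


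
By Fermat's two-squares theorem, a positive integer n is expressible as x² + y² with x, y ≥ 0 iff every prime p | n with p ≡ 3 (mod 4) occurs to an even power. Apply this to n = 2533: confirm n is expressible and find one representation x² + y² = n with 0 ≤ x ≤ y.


Step 1: Factor n = 2533 = 17 · 149.
Step 2: Check the mod-4 condition on each prime factor: 17 ≡ 1 (mod 4), exponent 1; 149 ≡ 1 (mod 4), exponent 1.
All primes ≡ 3 (mod 4) appear to even exponent (or don't appear), so by the two-squares theorem n IS expressible as a sum of two squares.
Step 3: Build a representation. Here n = 17 · 149 is a product of primes ≡ 1 (mod 4). Each prime p ≡ 1 (mod 4) is itself a sum of two squares; find a² by testing p − a² for a perfect square:
  17: 17 − 1² = 16 = 4² ⇒ 17 = 1² + 4².
  149: 149 − 1² = 148, 149 − 2² = 145, 149 − 3² = 140, 149 − 4² = 133, 149 − 5² = 124, 149 − 6² = 113, 149 − 7² = 100 = 10² ⇒ 149 = 7² + 10².
  Combine using the Brahmagupta–Fibonacci identity (a² + b²)(c² + d²) = (ac − bd)² + (ad + bc)² = (ac + bd)² + (ad − bc)²:
  17 · 149 = 2533: from (1² + 4²)(7² + 10²), take (1·7 − 4·10, 1·10 + 4·7) = (7 − 40, 10 + 28) = (-33, 38); dropping signs (only squares matter) gives (33, 38); check 33² + 38² = 1089 + 1444 = 2533 ✓.
Step 4: Order so x ≤ y and verify: 33² + 38² = 1089 + 1444 = 2533 = n. ✓

n = 2533 = 33² + 38² (one valid representation with x ≤ y).


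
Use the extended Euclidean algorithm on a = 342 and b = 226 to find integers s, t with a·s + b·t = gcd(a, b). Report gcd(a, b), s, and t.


Euclidean algorithm on (342, 226) — divide until remainder is 0:
  342 = 1 · 226 + 116
  226 = 1 · 116 + 110
  116 = 1 · 110 + 6
  110 = 18 · 6 + 2
  6 = 3 · 2 + 0
gcd(342, 226) = 2.
Track Bezout coefficients alongside the remainders: start with r₀ = 342 = a·1 + b·0 (s = 1, t = 0) and r₁ = 226 = a·0 + b·1 (s = 0, t = 1); each new remainder r_{k+1} = r_{k-1} − q_k·r_k inherits s_{k+1} = s_{k-1} − q_k·s_k, t_{k+1} = t_{k-1} − q_k·t_k, so r_k = a·s_k + b·t_k at every step:
  q = 1: r = 116, s = 1 − 1·0 = 1, t = 0 − 1·1 = -1  (check: 342·1 + 226·(-1) = 116)
  q = 1: r = 110, s = 0 − 1·1 = -1, t = 1 − 1·(-1) = 2  (check: 342·(-1) + 226·2 = 110)
  q = 1: r = 6, s = 1 − 1·(-1) = 2, t = -1 − 1·2 = -3  (check: 342·2 + 226·(-3) = 6)
  q = 18: r = 2, s = -1 − 18·2 = -37, t = 2 − 18·(-3) = 56  (check: 342·(-37) + 226·56 = 2)
The row with r = 2 (the gcd) gives the Bezout coefficients s = -37, t = 56.
Result: 342 · (-37) + 226 · (56) = 2.

gcd(342, 226) = 2; s = -37, t = 56 (check: 342·(-37) + 226·56 = 2).


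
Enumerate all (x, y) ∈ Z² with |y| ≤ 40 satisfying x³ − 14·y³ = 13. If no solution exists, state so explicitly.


The equation is x³ - 14y³ = 13. For fixed y, x³ = 14·y³ + 13, so a solution requires the RHS to be a perfect cube.
Strategy: iterate y from -40 to 40, compute RHS = 14·y³ + 13, and check whether it is a (positive or negative) perfect cube.
Check small values of y:
  y = 0: RHS = 13 is not a perfect cube.
  y = 1: RHS = 27 = (3)³ ⇒ x = 3 works.
  y = -1: RHS = -1 = (-1)³ ⇒ x = -1 works.
  y = 2: RHS = 125 = (5)³ ⇒ x = 5 works.
  y = -2: RHS = -99 is not a perfect cube.
  y = 3: RHS = 391 is not a perfect cube.
  y = -3: RHS = -365 is not a perfect cube.
Continuing the search up to |y| = 40 finds no further solutions beyond those listed.
Collected solutions: (-1, -1), (3, 1), (5, 2).

Solutions (with |y| ≤ 40): (-1, -1), (3, 1), (5, 2).


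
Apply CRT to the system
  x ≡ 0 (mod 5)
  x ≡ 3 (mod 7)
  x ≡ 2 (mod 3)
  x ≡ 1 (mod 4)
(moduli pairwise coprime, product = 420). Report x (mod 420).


Product of moduli M = 5 · 7 · 3 · 4 = 420.
Merge one congruence at a time:
  Start: x ≡ 0 (mod 5).
  Combine with x ≡ 3 (mod 7); new modulus lcm = 35.
    Write x = 0 + 5·t and substitute into x ≡ 3 (mod 7): 5·t ≡ 3 − 0 = 3 (mod 7).
    The inverse of 5 mod 7 is 3 (since 5·3 = 15 = 2·7 + 1), so t ≡ 3·3 = 9 ≡ 2 (mod 7).
    Then x = 0 + 5·2 = 10, valid modulo lcm(5, 7) = 35: x ≡ 10 (mod 35).
  Combine with x ≡ 2 (mod 3); new modulus lcm = 105.
    Write x = 10 + 35·t and substitute into x ≡ 2 (mod 3): 35·t ≡ 2 − 10 = -8 (mod 3).
    Reduce coefficients mod 3: 2·t ≡ 1 (mod 3).
    The inverse of 2 mod 3 is 2 (since 2·2 = 4 = 1·3 + 1), so t ≡ 2·1 = 2 ≡ 2 (mod 3).
    Then x = 10 + 35·2 = 80, valid modulo lcm(35, 3) = 105: x ≡ 80 (mod 105).
  Combine with x ≡ 1 (mod 4); new modulus lcm = 420.
    Write x = 80 + 105·t and substitute into x ≡ 1 (mod 4): 105·t ≡ 1 − 80 = -79 (mod 4).
    Reduce coefficients mod 4: 1·t ≡ 1 (mod 4).
    So t ≡ 1 (mod 4).
    Then x = 80 + 105·1 = 185, valid modulo lcm(105, 4) = 420: x ≡ 185 (mod 420).
Verify against each original: 185 mod 5 = 0, 185 mod 7 = 3, 185 mod 3 = 2, 185 mod 4 = 1.

x ≡ 185 (mod 420).


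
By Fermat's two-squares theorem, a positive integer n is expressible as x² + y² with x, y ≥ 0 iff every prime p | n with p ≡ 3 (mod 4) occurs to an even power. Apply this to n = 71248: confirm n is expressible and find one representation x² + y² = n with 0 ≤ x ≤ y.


Step 1: Factor n = 71248 = 2^4 · 61 · 73.
Step 2: Check the mod-4 condition on each prime factor: 2 = 2 (special); 61 ≡ 1 (mod 4), exponent 1; 73 ≡ 1 (mod 4), exponent 1.
All primes ≡ 3 (mod 4) appear to even exponent (or don't appear), so by the two-squares theorem n IS expressible as a sum of two squares.
Step 3: Build a representation. Group n = k² · m with k = 4 and m = 61 · 73 = 4453 (a product of primes ≡ 1 (mod 4)); a representation of m scales to one of n via (k·x)² + (k·y)² = k²(x² + y²). Each prime p ≡ 1 (mod 4) is itself a sum of two squares; find a² by testing p − a² for a perfect square:
  61: 61 − 1² = 60, 61 − 2² = 57, 61 − 3² = 52, 61 − 4² = 45, 61 − 5² = 36 = 6² ⇒ 61 = 5² + 6².
  73: 73 − 1² = 72, 73 − 2² = 69, 73 − 3² = 64 = 8² ⇒ 73 = 3² + 8².
  Combine using the Brahmagupta–Fibonacci identity (a² + b²)(c² + d²) = (ac − bd)² + (ad + bc)² = (ac + bd)² + (ad − bc)²:
  61 · 73 = 4453: from (5² + 6²)(3² + 8²), take (5·3 − 6·8, 5·8 + 6·3) = (15 − 48, 40 + 18) = (-33, 58); dropping signs (only squares matter) gives (33, 58); check 33² + 58² = 1089 + 3364 = 4453 ✓.
  Scale by k = 4: (4·33, 4·58) = (132, 232).
Step 4: Order so x ≤ y and verify: 132² + 232² = 17424 + 53824 = 71248 = n. ✓

n = 71248 = 132² + 232² (one valid representation with x ≤ y).


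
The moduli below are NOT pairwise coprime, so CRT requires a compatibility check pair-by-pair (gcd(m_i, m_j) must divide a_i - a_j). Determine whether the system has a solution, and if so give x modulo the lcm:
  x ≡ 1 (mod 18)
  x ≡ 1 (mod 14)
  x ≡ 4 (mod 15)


Moduli 18, 14, 15 are not pairwise coprime, so CRT works modulo lcm(m_i) when all pairwise compatibility conditions hold.
Pairwise compatibility: gcd(m_i, m_j) must divide a_i - a_j for every pair.
Merge one congruence at a time:
  Start: x ≡ 1 (mod 18).
  Combine with x ≡ 1 (mod 14): gcd(18, 14) = 2; 1 - 1 = 0, which IS divisible by 2, so compatible.
    Write x = 1 + 18·t and substitute into x ≡ 1 (mod 14): 18·t ≡ 1 − 1 = 0 (mod 14).
    Divide the congruence (and modulus) by g = 2: 9·t ≡ 0 (mod 7).
    Reduce coefficients mod 7: 2·t ≡ 0 (mod 7).
    The inverse of 2 mod 7 is 4 (since 2·4 = 8 = 1·7 + 1), so t ≡ 4·0 = 0 ≡ 0 (mod 7).
    Then x = 1 + 18·0 = 1, valid modulo lcm(18, 14) = 126: x ≡ 1 (mod 126).
  Combine with x ≡ 4 (mod 15): gcd(126, 15) = 3; 4 - 1 = 3, which IS divisible by 3, so compatible.
    Write x = 1 + 126·t and substitute into x ≡ 4 (mod 15): 126·t ≡ 4 − 1 = 3 (mod 15).
    Divide the congruence (and modulus) by g = 3: 42·t ≡ 1 (mod 5).
    Reduce coefficients mod 5: 2·t ≡ 1 (mod 5).
    The inverse of 2 mod 5 is 3 (since 2·3 = 6 = 1·5 + 1), so t ≡ 3·1 = 3 ≡ 3 (mod 5).
    Then x = 1 + 126·3 = 379, valid modulo lcm(126, 15) = 630: x ≡ 379 (mod 630).
Verify: 379 mod 18 = 1, 379 mod 14 = 1, 379 mod 15 = 4.

x ≡ 379 (mod 630).


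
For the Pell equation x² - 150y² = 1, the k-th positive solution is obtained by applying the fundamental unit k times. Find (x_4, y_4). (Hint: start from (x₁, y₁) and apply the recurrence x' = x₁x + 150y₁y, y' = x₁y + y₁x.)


Step 1: Find the fundamental solution (x₁, y₁) of x² - 150y² = 1.
  Expand √150 as a continued fraction. a₀ = ⌊√150⌋ = 12; iterate m_{k+1} = d_k·a_k − m_k, d_{k+1} = (150 − m_{k+1}²)/d_k, a_{k+1} = ⌊(a₀ + m_{k+1})/d_{k+1}⌋ (starting m₀ = 0, d₀ = 1), with convergents p_k = a_k·p_{k-1} + p_{k-2}, q_k = a_k·q_{k-1} + q_{k-2} (p₋₁ = 1, q₋₁ = 0):
  k = 0: a₀ = 12; p₀/q₀ = 12/1; p₀² − 150·q₀² = 144 − 150 = -6.
  k = 1: m = 12, d = 6, a = ⌊(12 + 12)/6⌋ = 4; p/q = (4·12 + 1)/(4·1 + 0) = 49/4; p² − 150·q² = 2401 − 2400 = 1.
  The first convergent with p² − 150·q² = 1 gives the fundamental solution (x₁, y₁) = (49, 4).
Step 2: Apply the recurrence (x_{n+1}, y_{n+1}) = (x₁x_n + 150y₁y_n, x₁y_n + y₁x_n) repeatedly.
  From (x_1, y_1) = (49, 4): x_2 = 49·49 + 150·4·4 = 4801; y_2 = 49·4 + 4·49 = 392.
  From (x_2, y_2) = (4801, 392): x_3 = 49·4801 + 150·4·392 = 470449; y_3 = 49·392 + 4·4801 = 38412.
  From (x_3, y_3) = (470449, 38412): x_4 = 49·470449 + 150·4·38412 = 46099201; y_4 = 49·38412 + 4·470449 = 3763984.
Step 3: Verify x_4² - 150·y_4² = 2125136332838401 - 2125136332838400 = 1 (should be 1). ✓

(x_1, y_1) = (49, 4); (x_4, y_4) = (46099201, 3763984).
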